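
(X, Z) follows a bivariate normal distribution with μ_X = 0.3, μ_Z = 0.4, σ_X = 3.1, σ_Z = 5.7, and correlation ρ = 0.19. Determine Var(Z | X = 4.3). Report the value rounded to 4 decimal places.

31.3171

The conditional variance in a bivariate normal is σ_Z²(1 − ρ²), independent of x.
Var(Z | X=4.3) = (5.7)²·(1 − (0.19)²) = 32.49·0.9639 = 31.3171.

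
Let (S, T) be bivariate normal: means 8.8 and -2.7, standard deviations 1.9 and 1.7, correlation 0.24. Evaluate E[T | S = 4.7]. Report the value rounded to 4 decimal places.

For a bivariate normal, E[T | S=x] = μ_T + ρ·(σ_T/σ_S)·(x − μ_S).
E[T | S=4.7] = -2.7 + (0.24)·(1.7/1.9)·(4.7 − (8.8)) = -2.7 + (0.21474)·(-4.1) = -3.5804.

-3.5804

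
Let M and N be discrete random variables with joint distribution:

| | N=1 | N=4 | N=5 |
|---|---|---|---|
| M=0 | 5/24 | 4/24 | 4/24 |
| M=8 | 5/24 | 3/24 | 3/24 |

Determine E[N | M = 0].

P(M = 0) = 13/24.
Σ N·P over the event = 1·(5/24) + 4·(4/24) + 5·(4/24) = 41/24.
E[N | M = 0] = (41/24) / (13/24) = 41/13.

41/13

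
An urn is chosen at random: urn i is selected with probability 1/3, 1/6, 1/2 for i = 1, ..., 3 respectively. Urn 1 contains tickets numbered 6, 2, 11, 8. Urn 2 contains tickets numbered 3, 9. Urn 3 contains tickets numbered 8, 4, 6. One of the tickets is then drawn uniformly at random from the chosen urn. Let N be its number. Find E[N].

E[N | urn 1] = (6+2+11+8)/4 = 27/4.
E[N | urn 2] = (3+9)/2 = 6.
E[N | urn 3] = (8+4+6)/3 = 6.
By the law of total expectation,
E[N] = (1/3)·(27/4) + (1/6)·(6) + (1/2)·(6) = 25/4.

25/4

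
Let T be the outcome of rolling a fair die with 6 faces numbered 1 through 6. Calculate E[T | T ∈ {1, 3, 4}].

8/3

P(T ∈ {1, 3, 4}) = 1/2.
Σ over the event: 1·1/6 + 3·1/6 + 4·1/6 = 4/3.
E[T | T ∈ {1, 3, 4}] = (4/3) / (1/2) = 8/3.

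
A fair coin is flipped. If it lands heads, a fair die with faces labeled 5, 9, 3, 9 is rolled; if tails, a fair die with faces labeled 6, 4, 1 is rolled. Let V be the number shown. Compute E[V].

61/12

E[V | heads] = (5+9+3+9)/4 = 13/2.
E[V | tails] = (6+4+1)/3 = 11/3.
E[V] = (1/2)·(13/2) + (1/2)·(11/3) = 61/12.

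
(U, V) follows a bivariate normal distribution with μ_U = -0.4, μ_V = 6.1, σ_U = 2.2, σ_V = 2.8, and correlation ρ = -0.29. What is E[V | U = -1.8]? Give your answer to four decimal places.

6.6167

For a bivariate normal, E[V | U=x] = μ_V + ρ·(σ_V/σ_U)·(x − μ_U).
E[V | U=-1.8] = 6.1 + (-0.29)·(2.8/2.2)·(-1.8 − (-0.4)) = 6.1 + (-0.36909)·(-1.4) = 6.6167.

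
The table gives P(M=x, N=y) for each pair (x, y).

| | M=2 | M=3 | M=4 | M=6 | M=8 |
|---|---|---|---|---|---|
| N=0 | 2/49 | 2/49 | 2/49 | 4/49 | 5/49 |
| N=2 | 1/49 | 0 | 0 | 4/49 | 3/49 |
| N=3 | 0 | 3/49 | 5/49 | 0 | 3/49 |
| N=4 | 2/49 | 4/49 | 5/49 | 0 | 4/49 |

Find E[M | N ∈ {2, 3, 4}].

171/34

P(N ∈ {2, 3, 4}) = 34/49.
Summing M·P(M=x,N=y) over the conditioning event gives 171/49.
E[M | N ∈ {2, 3, 4}] = (171/49) / (34/49) = 171/34.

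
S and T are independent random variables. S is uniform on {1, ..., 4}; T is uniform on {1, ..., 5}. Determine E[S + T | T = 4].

Outcomes with T = 4: (1,4), (2,4), (3,4), (4,4), each with probability 1/20.
E[S + T | T = 4] = (5 + 6 + 7 + 8) / 4 = 13/2.

13/2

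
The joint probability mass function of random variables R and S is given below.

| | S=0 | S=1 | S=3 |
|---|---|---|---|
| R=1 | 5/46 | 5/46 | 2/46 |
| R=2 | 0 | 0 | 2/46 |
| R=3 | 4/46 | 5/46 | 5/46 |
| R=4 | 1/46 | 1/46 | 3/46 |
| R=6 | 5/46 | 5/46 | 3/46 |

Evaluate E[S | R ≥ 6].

14/13

P(R ≥ 6) = 13/46.
Σ S·P over the event = 0·(5/46) + 1·(5/46) + 3·(3/46) = 7/23.
E[S | R ≥ 6] = (7/23) / (13/46) = 14/13.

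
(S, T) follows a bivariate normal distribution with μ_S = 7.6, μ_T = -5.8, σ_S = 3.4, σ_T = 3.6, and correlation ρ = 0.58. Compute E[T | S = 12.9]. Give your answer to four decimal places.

E[T | S=x] = μ_T + ρ(σ_T/σ_S)(x − μ_S) for jointly normal variables.
E[T | S=12.9] = -5.8 + (0.58)·(3.6/3.4)·(12.9 − (7.6)) = -5.8 + (0.61412)·(5.3) = -2.5452.

-2.5452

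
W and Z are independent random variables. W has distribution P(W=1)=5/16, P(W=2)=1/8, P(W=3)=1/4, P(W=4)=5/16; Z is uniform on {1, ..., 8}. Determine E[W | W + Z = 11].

P(W + Z = 11) = 9/128.
Summing W·P(x,y) over outcomes with W + Z = 11 gives 1/4.
E[W | W + Z = 11] = (1/4) / (9/128) = 32/9.

32/9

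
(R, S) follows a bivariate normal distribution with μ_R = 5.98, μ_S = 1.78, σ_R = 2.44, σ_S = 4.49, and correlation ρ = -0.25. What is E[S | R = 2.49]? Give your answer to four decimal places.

3.3855

The regression of S on R has slope ρ·σ_S/σ_R and passes through (μ_R, μ_S).
E[S | R=2.49] = 1.78 + (-0.25)·(4.49/2.44)·(2.49 − (5.98)) = 1.78 + (-0.46004)·(-3.49) = 3.3855.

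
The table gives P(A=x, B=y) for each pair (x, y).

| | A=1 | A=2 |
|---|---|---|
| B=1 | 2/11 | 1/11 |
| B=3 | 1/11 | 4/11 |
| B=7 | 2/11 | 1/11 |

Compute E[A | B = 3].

P(B = 3) = 5/11.
Σ A·P over the event = 1·(1/11) + 2·(4/11) = 9/11.
E[A | B = 3] = (9/11) / (5/11) = 9/5.

9/5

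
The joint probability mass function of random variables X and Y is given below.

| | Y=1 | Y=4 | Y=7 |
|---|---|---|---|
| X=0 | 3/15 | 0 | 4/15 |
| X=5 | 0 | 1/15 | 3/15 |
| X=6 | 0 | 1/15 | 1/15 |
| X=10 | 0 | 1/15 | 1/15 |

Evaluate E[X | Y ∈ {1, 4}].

P(Y ∈ {1, 4}) = 2/5.
Summing X·P(X=x,Y=y) over the conditioning event gives 7/5.
E[X | Y ∈ {1, 4}] = (7/5) / (2/5) = 7/2.

7/2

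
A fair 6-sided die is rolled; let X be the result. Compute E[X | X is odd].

Given X is odd, X is equally likely to be any of {1, 3, 5}.
E[X | X is odd] = (1 + 3 + 5) / 3 = 3.

3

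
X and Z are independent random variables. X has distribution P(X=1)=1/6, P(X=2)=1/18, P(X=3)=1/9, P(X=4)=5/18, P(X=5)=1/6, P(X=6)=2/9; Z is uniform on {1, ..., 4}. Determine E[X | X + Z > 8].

63/11

P(X + Z > 8) = 11/72.
Summing X·P(x,y) over outcomes with X + Z > 8 gives 7/8.
E[X | X + Z > 8] = (7/8) / (11/72) = 63/11.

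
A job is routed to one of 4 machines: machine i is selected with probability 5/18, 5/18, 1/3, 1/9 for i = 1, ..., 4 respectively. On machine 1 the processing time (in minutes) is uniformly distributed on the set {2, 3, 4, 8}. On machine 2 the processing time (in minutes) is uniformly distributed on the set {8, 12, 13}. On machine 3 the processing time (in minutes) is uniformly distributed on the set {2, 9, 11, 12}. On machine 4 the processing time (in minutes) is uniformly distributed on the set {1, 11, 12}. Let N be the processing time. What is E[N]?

191/24

E[N | machine 1] = (2+3+4+8)/4 = 17/4.
E[N | machine 2] = (8+12+13)/3 = 11.
E[N | machine 3] = (2+9+11+12)/4 = 17/2.
E[N | machine 4] = (1+11+12)/3 = 8.
By the law of total expectation,
E[N] = (5/18)·(17/4) + (5/18)·(11) + (1/3)·(17/2) + (1/9)·(8) = 191/24.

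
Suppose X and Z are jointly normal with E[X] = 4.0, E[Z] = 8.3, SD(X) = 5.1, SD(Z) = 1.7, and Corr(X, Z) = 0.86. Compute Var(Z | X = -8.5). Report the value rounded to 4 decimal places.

0.7526

The conditional variance in a bivariate normal is σ_Z²(1 − ρ²), independent of x.
Var(Z | X=-8.5) = (1.7)²·(1 − (0.86)²) = 2.89·0.2604 = 0.7526.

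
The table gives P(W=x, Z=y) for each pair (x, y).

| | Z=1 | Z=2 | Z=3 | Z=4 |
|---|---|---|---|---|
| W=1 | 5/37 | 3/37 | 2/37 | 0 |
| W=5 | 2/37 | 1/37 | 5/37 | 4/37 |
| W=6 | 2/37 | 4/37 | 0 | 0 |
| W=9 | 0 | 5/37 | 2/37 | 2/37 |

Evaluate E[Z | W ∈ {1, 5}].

P(W ∈ {1, 5}) = 22/37.
Σ Z·P over the event = 1·(5/37) + 2·(3/37) + 3·(2/37) + 1·(2/37) + 2·(1/37) + 3·(5/37) + 4·(4/37) = 52/37.
E[Z | W ∈ {1, 5}] = (52/37) / (22/37) = 26/11.

26/11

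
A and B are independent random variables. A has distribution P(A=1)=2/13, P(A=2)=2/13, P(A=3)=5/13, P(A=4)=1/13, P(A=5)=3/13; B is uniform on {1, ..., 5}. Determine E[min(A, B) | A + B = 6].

P(A + B = 6) = 1/5.
Summing min(A,B)·P(x,y) over outcomes with A + B = 6 gives 2/5.
E[min(A, B) | A + B = 6] = (2/5) / (1/5) = 2.

2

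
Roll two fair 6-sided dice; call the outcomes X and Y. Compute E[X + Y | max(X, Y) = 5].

70/9

Outcomes with max(X, Y) = 5: (1,5), (2,5), (3,5), (4,5), (5,1), (5,2), (5,3), (5,4), (5,5), each with probability 1/36.
E[X + Y | max(X, Y) = 5] = (6 + 7 + 8 + 9 + 6 + 7 + 8 + 9 + 10) / 9 = 70/9.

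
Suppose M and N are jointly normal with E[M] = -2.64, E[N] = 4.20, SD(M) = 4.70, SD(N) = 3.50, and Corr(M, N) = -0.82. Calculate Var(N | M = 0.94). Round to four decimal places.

4.0131

Var(N | M=x) = (1 − ρ²)·σ_N².
Var(N | M=0.94) = (3.50)²·(1 − (-0.82)²) = 12.25·0.3276 = 4.0131.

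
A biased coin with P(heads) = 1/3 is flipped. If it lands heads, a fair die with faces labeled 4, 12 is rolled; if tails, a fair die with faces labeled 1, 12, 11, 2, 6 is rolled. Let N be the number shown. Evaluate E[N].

104/15

E[N | heads] = (4+12)/2 = 8.
E[N | tails] = (1+12+11+2+6)/5 = 32/5.
E[N] = (1/3)·(8) + (2/3)·(32/5) = 104/15.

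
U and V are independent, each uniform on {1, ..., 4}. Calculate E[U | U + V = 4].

2

Outcomes with U + V = 4: (1,3), (2,2), (3,1), each with probability 1/16.
E[U | U + V = 4] = (1 + 2 + 3) / 3 = 2.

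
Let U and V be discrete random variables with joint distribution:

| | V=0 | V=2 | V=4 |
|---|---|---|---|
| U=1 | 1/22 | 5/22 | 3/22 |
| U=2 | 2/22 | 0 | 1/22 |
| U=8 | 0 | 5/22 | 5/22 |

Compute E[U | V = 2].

9/2

P(V = 2) = 5/11.
Σ U·P over the event = 1·(5/22) + 8·(5/22) = 45/22.
E[U | V = 2] = (45/22) / (5/11) = 9/2.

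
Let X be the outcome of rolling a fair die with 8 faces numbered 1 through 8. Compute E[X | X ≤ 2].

3/2

Given X ≤ 2, X is equally likely to be any of {1, 2}.
E[X | X ≤ 2] = (1 + 2) / 2 = 3/2.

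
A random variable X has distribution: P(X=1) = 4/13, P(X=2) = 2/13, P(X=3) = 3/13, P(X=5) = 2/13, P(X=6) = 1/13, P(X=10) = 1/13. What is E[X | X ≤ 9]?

11/4

P(X ≤ 9) = 12/13.
Σ over the event: 1·4/13 + 2·2/13 + 3·3/13 + 5·2/13 + 6·1/13 = 33/13.
E[X | X ≤ 9] = (33/13) / (12/13) = 11/4.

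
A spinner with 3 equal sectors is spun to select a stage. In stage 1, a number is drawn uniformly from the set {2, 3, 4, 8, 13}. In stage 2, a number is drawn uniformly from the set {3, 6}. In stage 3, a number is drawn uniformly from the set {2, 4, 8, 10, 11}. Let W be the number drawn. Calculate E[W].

35/6

E[W | stage 1] = (2+3+4+8+13)/5 = 6.
E[W | stage 2] = (3+6)/2 = 9/2.
E[W | stage 3] = (2+4+8+10+11)/5 = 7.
By the law of total expectation,
E[W] = (1/3)·(6) + (1/3)·(9/2) + (1/3)·(7) = 35/6.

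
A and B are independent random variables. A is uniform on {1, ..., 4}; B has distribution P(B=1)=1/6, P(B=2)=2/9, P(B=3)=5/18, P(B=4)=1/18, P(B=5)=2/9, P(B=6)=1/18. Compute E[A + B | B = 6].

17/2

P(B = 6) = 1/18.
Summing (A+B)·P(x,y) over outcomes with B = 6 gives 17/36.
E[A + B | B = 6] = (17/36) / (1/18) = 17/2.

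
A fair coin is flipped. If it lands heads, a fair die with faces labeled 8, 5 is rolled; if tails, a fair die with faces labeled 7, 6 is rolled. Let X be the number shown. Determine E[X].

E[X | heads] = (8+5)/2 = 13/2.
E[X | tails] = (7+6)/2 = 13/2.
By the law of total expectation,
E[X] = (1/2)·(13/2) + (1/2)·(13/2) = 13/2.

13/2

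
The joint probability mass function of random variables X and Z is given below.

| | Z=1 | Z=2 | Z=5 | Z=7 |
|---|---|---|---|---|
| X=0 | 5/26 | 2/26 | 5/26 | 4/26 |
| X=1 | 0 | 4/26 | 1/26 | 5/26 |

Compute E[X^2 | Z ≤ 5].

P(Z ≤ 5) = 17/26.
Summing X^2·P(X=x,Z=y) over the conditioning event gives 5/26.
E[X^2 | Z ≤ 5] = (5/26) / (17/26) = 5/17.

5/17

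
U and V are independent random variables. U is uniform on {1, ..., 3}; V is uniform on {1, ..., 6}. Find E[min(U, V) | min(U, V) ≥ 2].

12/5

Outcomes with min(U, V) ≥ 2: (2,2), (2,3), (2,4), (2,5), (2,6), (3,2), (3,3), (3,4), (3,5), (3,6), each with probability 1/18.
E[min(U, V) | min(U, V) ≥ 2] = (2 + 2 + 2 + 2 + 2 + 2 + 3 + 3 + 3 + 3) / 10 = 12/5.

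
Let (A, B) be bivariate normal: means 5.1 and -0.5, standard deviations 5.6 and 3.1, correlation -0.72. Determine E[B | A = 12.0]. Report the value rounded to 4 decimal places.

-3.2501

For a bivariate normal, E[B | A=x] = μ_B + ρ·(σ_B/σ_A)·(x − μ_A).
E[B | A=12.0] = -0.5 + (-0.72)·(3.1/5.6)·(12.0 − (5.1)) = -0.5 + (-0.39857)·(6.9) = -3.2501.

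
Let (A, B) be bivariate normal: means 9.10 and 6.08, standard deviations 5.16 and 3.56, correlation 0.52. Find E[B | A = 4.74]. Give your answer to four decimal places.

4.5158

E[B | A=x] = μ_B + ρ(σ_B/σ_A)(x − μ_A) for jointly normal variables.
E[B | A=4.74] = 6.08 + (0.52)·(3.56/5.16)·(4.74 − (9.10)) = 6.08 + (0.35876)·(-4.36) = 4.5158.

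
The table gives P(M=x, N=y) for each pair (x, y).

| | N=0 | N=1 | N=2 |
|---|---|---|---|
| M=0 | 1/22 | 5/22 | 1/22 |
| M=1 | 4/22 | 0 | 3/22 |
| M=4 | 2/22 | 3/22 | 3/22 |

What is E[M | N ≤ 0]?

P(N ≤ 0) = 7/22.
Σ M·P over the event = 0·(1/22) + 1·(4/22) + 4·(2/22) = 6/11.
E[M | N ≤ 0] = (6/11) / (7/22) = 12/7.

12/7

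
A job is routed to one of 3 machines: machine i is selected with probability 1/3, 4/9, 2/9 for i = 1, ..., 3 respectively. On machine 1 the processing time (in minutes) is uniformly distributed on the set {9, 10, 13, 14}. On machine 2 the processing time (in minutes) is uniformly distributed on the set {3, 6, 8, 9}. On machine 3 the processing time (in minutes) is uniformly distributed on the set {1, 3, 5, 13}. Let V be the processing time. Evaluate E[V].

143/18

E[V | machine 1] = (9+10+13+14)/4 = 23/2.
E[V | machine 2] = (3+6+8+9)/4 = 13/2.
E[V | machine 3] = (1+3+5+13)/4 = 11/2.
By the law of total expectation,
E[V] = (1/3)·(23/2) + (4/9)·(13/2) + (2/9)·(11/2) = 143/18.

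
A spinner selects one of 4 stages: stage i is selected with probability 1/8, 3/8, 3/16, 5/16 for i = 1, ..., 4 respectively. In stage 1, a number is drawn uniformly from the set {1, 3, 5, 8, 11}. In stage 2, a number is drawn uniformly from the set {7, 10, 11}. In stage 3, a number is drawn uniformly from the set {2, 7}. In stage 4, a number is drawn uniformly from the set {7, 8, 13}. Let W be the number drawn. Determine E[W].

3821/480

E[W | stage 1] = (1+3+5+8+11)/5 = 28/5.
E[W | stage 2] = (7+10+11)/3 = 28/3.
E[W | stage 3] = (2+7)/2 = 9/2.
E[W | stage 4] = (7+8+13)/3 = 28/3.
E[W] = (1/8)·(28/5) + (3/8)·(28/3) + (3/16)·(9/2) + (5/16)·(28/3) = 3821/480.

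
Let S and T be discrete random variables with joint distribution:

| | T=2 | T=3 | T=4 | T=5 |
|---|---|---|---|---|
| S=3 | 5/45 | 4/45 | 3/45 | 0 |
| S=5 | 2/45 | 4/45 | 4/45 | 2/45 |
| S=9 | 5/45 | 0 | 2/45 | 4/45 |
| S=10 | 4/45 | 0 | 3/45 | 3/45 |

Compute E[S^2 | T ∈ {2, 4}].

P(T ∈ {2, 4}) = 28/45.
Σ S^2·P over the event = 9·(5/45) + 9·(3/45) + 25·(2/45) + 25·(4/45) + 81·(5/45) + 81·(2/45) + 100·(4/45) + 100·(3/45) = 1489/45.
E[S^2 | T ∈ {2, 4}] = (1489/45) / (28/45) = 1489/28.

1489/28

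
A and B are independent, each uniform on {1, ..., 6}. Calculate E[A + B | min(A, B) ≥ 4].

10

P(min(A, B) ≥ 4) = 1/4.
Summing (A+B)·P(x,y) over outcomes with min(A, B) ≥ 4 gives 5/2.
E[A + B | min(A, B) ≥ 4] = (5/2) / (1/4) = 10.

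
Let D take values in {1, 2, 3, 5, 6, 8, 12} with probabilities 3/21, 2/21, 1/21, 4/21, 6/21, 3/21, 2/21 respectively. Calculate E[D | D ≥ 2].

P(D ≥ 2) = 6/7.
Σ over the event: 2·2/21 + 3·1/21 + 5·4/21 + 6·2/7 + 8·1/7 + 12·2/21 = 37/7.
E[D | D ≥ 2] = (37/7) / (6/7) = 37/6.

37/6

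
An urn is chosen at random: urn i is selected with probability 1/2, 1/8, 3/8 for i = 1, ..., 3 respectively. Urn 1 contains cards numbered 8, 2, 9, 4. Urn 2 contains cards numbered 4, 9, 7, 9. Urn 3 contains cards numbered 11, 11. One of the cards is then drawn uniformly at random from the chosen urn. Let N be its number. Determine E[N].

E[N | urn 1] = (8+2+9+4)/4 = 23/4.
E[N | urn 2] = (4+9+7+9)/4 = 29/4.
E[N | urn 3] = (11+11)/2 = 11.
E[N] = (1/2)·(23/4) + (1/8)·(29/4) + (3/8)·(11) = 253/32.

253/32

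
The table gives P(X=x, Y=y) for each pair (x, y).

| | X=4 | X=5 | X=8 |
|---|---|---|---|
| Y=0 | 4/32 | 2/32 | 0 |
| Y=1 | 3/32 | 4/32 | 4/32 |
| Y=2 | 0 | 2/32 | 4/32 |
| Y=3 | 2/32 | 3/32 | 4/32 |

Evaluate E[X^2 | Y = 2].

P(Y = 2) = 3/16.
Summing X^2·P(X=x,Y=y) over the conditioning event gives 153/16.
E[X^2 | Y = 2] = (153/16) / (3/16) = 51.

51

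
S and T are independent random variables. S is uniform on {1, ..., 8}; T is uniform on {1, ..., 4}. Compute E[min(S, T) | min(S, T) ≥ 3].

P(min(S, T) ≥ 3) = 3/8.
Summing min(S,T)·P(x,y) over outcomes with min(S, T) ≥ 3 gives 41/32.
E[min(S, T) | min(S, T) ≥ 3] = (41/32) / (3/8) = 41/12.

41/12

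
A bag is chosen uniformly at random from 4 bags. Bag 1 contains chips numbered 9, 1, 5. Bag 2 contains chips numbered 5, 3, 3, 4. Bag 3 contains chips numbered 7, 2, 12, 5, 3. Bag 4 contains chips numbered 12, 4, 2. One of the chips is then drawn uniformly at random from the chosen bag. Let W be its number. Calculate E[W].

E[W | bag 1] = (9+1+5)/3 = 5.
E[W | bag 2] = (5+3+3+4)/4 = 15/4.
E[W | bag 3] = (7+2+12+5+3)/5 = 29/5.
E[W | bag 4] = (12+4+2)/3 = 6.
By the law of total expectation,
E[W] = (1/4)·(5) + (1/4)·(15/4) + (1/4)·(29/5) + (1/4)·(6) = 411/80.

411/80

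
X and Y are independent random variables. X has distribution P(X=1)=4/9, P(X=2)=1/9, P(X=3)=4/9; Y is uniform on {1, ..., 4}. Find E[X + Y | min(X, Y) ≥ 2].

P(min(X, Y) ≥ 2) = 5/12.
Summing (X+Y)·P(x,y) over outcomes with min(X, Y) ≥ 2 gives 29/12.
E[X + Y | min(X, Y) ≥ 2] = (29/12) / (5/12) = 29/5.

29/5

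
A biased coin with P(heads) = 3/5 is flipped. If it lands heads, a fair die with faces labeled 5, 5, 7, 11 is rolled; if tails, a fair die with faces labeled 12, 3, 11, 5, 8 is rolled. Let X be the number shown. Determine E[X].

E[X | heads] = (5+5+7+11)/4 = 7.
E[X | tails] = (12+3+11+5+8)/5 = 39/5.
E[X] = (3/5)·(7) + (2/5)·(39/5) = 183/25.

183/25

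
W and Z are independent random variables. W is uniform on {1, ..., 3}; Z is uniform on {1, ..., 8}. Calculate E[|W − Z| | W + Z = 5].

5/3

Outcomes with W + Z = 5: (1,4), (2,3), (3,2), each with probability 1/24.
E[|W − Z| | W + Z = 5] = (3 + 1 + 1) / 3 = 5/3.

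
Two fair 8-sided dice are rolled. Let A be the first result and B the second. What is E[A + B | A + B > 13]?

Outcomes with A + B > 13: (6,8), (7,7), (7,8), (8,6), (8,7), (8,8), each with probability 1/64.
E[A + B | A + B > 13] = (14 + 14 + 15 + 14 + 15 + 16) / 6 = 44/3.

44/3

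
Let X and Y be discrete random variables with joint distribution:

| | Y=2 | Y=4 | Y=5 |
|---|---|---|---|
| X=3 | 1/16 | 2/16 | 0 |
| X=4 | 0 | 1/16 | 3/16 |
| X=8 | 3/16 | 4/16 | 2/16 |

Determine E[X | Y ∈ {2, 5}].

P(Y ∈ {2, 5}) = 9/16.
Summing X·P(X=x,Y=y) over the conditioning event gives 55/16.
E[X | Y ∈ {2, 5}] = (55/16) / (9/16) = 55/9.

55/9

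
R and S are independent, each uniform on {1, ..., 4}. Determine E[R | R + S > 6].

Outcomes with R + S > 6: (3,4), (4,3), (4,4), each with probability 1/16.
E[R | R + S > 6] = (3 + 4 + 4) / 3 = 11/3.

11/3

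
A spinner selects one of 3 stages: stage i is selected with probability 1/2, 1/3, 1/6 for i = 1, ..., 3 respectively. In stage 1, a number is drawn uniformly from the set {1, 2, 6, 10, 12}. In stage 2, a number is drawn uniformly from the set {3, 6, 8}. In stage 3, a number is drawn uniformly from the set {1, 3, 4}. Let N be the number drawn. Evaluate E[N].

E[N | stage 1] = (1+2+6+10+12)/5 = 31/5.
E[N | stage 2] = (3+6+8)/3 = 17/3.
E[N | stage 3] = (1+3+4)/3 = 8/3.
E[N] = (1/2)·(31/5) + (1/3)·(17/3) + (1/6)·(8/3) = 163/30.

163/30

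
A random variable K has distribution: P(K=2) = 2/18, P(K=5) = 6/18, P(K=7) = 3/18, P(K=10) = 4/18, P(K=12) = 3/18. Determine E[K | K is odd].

P(K is odd) = 1/2.
Σ over the event: 5·1/3 + 7·1/6 = 17/6.
E[K | K is odd] = (17/6) / (1/2) = 17/3.

17/3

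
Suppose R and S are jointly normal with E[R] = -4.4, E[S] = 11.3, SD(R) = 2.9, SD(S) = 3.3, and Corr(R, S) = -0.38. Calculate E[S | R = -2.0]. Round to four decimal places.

For a bivariate normal, E[S | R=x] = μ_S + ρ·(σ_S/σ_R)·(x − μ_R).
E[S | R=-2.0] = 11.3 + (-0.38)·(3.3/2.9)·(-2.0 − (-4.4)) = 11.3 + (-0.43241)·(2.4) = 10.2622.

10.2622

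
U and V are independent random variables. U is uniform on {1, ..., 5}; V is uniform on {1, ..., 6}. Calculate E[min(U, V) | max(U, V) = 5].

25/9

Outcomes with max(U, V) = 5: (1,5), (2,5), (3,5), (4,5), (5,1), (5,2), (5,3), (5,4), (5,5), each with probability 1/30.
E[min(U, V) | max(U, V) = 5] = (1 + 2 + 3 + 4 + 1 + 2 + 3 + 4 + 5) / 9 = 25/9.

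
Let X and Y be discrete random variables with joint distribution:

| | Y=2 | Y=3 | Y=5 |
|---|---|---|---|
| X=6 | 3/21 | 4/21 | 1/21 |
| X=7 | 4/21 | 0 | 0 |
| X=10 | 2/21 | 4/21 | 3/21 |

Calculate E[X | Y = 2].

P(Y = 2) = 3/7.
Σ X·P over the event = 6·(3/21) + 7·(4/21) + 10·(2/21) = 22/7.
E[X | Y = 2] = (22/7) / (3/7) = 22/3.

22/3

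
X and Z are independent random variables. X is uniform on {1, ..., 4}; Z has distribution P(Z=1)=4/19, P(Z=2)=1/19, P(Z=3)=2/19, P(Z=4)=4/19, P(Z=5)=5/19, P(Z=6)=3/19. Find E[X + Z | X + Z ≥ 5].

141/20

P(X + Z ≥ 5) = 15/19.
Summing (X+Z)·P(x,y) over outcomes with X + Z ≥ 5 gives 423/76.
E[X + Z | X + Z ≥ 5] = (423/76) / (15/19) = 141/20.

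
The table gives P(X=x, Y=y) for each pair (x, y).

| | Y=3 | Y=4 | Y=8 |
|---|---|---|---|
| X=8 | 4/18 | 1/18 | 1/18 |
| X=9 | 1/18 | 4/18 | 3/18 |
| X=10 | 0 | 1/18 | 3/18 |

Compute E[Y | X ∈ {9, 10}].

P(X ∈ {9, 10}) = 2/3.
Σ Y·P over the event = 3·(1/18) + 4·(4/18) + 8·(3/18) + 4·(1/18) + 8·(3/18) = 71/18.
E[Y | X ∈ {9, 10}] = (71/18) / (2/3) = 71/12.

71/12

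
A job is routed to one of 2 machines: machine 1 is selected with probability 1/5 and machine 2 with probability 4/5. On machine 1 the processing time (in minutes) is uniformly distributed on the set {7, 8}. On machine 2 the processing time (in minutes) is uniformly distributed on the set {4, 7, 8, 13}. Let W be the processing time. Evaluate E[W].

79/10

E[W | machine 1] = (7+8)/2 = 15/2.
E[W | machine 2] = (4+7+8+13)/4 = 8.
By the law of total expectation,
E[W] = (1/5)·(15/2) + (4/5)·(8) = 79/10.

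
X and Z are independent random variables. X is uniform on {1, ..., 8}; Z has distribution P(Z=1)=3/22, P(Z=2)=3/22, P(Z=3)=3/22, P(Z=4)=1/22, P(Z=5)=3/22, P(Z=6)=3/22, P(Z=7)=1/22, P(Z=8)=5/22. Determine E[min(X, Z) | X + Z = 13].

P(X + Z = 13) = 3/44.
Summing min(X,Z)·P(x,y) over outcomes with X + Z = 13 gives 4/11.
E[min(X, Z) | X + Z = 13] = (4/11) / (3/44) = 16/3.

16/3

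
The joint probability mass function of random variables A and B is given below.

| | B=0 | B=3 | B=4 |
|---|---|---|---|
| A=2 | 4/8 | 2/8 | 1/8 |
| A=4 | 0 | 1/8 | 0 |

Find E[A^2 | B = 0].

P(B = 0) = 1/2.
Σ A^2·P over the event = 4·(4/8) = 2.
E[A^2 | B = 0] = (2) / (1/2) = 4.

4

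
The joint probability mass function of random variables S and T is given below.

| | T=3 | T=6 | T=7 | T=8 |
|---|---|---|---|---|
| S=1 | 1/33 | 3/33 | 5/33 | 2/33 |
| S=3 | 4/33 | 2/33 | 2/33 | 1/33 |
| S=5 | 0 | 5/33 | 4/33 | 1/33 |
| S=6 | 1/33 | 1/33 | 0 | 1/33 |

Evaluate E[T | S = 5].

P(S = 5) = 10/33.
Σ T·P over the event = 6·(5/33) + 7·(4/33) + 8·(1/33) = 2.
E[T | S = 5] = (2) / (10/33) = 33/5.

33/5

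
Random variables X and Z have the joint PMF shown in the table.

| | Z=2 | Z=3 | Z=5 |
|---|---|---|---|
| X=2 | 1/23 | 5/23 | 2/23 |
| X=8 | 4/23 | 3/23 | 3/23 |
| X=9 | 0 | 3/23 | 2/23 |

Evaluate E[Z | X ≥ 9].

P(X ≥ 9) = 5/23.
Σ Z·P over the event = 3·(3/23) + 5·(2/23) = 19/23.
E[Z | X ≥ 9] = (19/23) / (5/23) = 19/5.

19/5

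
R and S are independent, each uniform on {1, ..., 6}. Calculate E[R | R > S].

14/3

P(R > S) = 5/12.
Summing R·P(x,y) over outcomes with R > S gives 35/18.
E[R | R > S] = (35/18) / (5/12) = 14/3.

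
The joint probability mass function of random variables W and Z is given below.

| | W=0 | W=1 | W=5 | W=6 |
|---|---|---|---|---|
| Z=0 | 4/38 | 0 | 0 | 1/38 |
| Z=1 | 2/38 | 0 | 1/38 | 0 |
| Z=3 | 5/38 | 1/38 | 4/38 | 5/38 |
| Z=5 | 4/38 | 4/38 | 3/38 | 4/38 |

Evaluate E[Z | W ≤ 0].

37/15

P(W ≤ 0) = 15/38.
Summing Z·P(W=x,Z=y) over the conditioning event gives 37/38.
E[Z | W ≤ 0] = (37/38) / (15/38) = 37/15.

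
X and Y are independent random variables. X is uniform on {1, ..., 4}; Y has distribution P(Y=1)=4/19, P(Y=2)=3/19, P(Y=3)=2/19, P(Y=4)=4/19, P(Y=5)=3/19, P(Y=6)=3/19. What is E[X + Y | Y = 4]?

13/2

P(Y = 4) = 4/19.
Summing (X+Y)·P(x,y) over outcomes with Y = 4 gives 26/19.
E[X + Y | Y = 4] = (26/19) / (4/19) = 13/2.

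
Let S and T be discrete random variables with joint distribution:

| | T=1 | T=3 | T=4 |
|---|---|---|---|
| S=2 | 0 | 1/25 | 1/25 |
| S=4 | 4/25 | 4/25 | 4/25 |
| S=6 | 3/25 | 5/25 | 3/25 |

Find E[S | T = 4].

P(T = 4) = 8/25.
Σ S·P over the event = 2·(1/25) + 4·(4/25) + 6·(3/25) = 36/25.
E[S | T = 4] = (36/25) / (8/25) = 9/2.

9/2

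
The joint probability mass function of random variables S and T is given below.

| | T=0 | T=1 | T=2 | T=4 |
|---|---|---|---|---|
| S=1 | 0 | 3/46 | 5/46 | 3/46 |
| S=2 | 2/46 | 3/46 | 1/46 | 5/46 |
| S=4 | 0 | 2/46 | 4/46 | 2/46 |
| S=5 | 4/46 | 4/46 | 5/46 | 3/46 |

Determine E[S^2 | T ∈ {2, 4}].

P(T ∈ {2, 4}) = 14/23.
Σ S^2·P over the event = 1·(5/46) + 1·(3/46) + 4·(1/46) + 4·(5/46) + 16·(4/46) + 16·(2/46) + 25·(5/46) + 25·(3/46) = 164/23.
E[S^2 | T ∈ {2, 4}] = (164/23) / (14/23) = 82/7.

82/7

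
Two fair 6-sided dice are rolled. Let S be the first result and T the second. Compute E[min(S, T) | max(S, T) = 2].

Outcomes with max(S, T) = 2: (1,2), (2,1), (2,2), each with probability 1/36.
E[min(S, T) | max(S, T) = 2] = (1 + 1 + 2) / 3 = 4/3.

4/3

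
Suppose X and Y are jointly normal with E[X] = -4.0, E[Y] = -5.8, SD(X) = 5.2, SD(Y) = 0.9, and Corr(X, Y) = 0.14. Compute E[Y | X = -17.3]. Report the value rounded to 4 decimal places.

E[Y | X=x] = μ_Y + ρ(σ_Y/σ_X)(x − μ_X) for jointly normal variables.
E[Y | X=-17.3] = -5.8 + (0.14)·(0.9/5.2)·(-17.3 − (-4.0)) = -5.8 + (0.024231)·(-13.3) = -6.1223.

-6.1223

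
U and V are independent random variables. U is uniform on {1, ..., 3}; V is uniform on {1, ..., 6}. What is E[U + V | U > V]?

4

Outcomes with U > V: (2,1), (3,1), (3,2), each with probability 1/18.
E[U + V | U > V] = (3 + 4 + 5) / 3 = 4.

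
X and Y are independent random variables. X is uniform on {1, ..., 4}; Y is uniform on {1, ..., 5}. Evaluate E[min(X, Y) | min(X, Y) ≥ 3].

10/3

Outcomes with min(X, Y) ≥ 3: (3,3), (3,4), (3,5), (4,3), (4,4), (4,5), each with probability 1/20.
E[min(X, Y) | min(X, Y) ≥ 3] = (3 + 3 + 3 + 3 + 4 + 4) / 6 = 10/3.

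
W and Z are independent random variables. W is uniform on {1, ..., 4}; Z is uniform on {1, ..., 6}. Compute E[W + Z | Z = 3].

P(Z = 3) = 1/6.
Summing (W+Z)·P(x,y) over outcomes with Z = 3 gives 11/12.
E[W + Z | Z = 3] = (11/12) / (1/6) = 11/2.

11/2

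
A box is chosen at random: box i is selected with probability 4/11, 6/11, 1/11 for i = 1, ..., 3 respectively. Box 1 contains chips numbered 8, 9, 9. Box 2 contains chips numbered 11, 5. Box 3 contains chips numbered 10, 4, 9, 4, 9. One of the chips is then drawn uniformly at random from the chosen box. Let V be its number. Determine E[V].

1348/165

E[V | box 1] = (8+9+9)/3 = 26/3.
E[V | box 2] = (11+5)/2 = 8.
E[V | box 3] = (10+4+9+4+9)/5 = 36/5.
E[V] = (4/11)·(26/3) + (6/11)·(8) + (1/11)·(36/5) = 1348/165.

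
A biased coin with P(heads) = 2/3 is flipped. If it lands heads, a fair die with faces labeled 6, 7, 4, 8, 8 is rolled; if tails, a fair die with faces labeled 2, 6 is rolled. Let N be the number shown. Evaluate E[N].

E[N | heads] = (6+7+4+8+8)/5 = 33/5.
E[N | tails] = (2+6)/2 = 4.
E[N] = (2/3)·(33/5) + (1/3)·(4) = 86/15.

86/15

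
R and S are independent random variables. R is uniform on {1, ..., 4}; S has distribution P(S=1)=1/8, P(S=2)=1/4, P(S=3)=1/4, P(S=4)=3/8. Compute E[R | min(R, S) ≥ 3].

P(min(R, S) ≥ 3) = 5/16.
Summing R·P(x,y) over outcomes with min(R, S) ≥ 3 gives 35/32.
E[R | min(R, S) ≥ 3] = (35/32) / (5/16) = 7/2.

7/2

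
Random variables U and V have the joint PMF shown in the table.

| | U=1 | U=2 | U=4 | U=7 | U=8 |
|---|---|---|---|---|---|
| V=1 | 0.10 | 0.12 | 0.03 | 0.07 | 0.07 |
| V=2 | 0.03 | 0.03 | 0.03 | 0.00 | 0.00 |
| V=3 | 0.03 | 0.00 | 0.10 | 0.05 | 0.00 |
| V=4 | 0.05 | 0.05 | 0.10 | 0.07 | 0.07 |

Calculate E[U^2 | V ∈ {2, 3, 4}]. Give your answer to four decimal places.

P(V ∈ {2, 3, 4}) = 0.61.
Summing U^2·P(U=x,V=y) over the conditioning event gives 14.47.
E[U^2 | V ∈ {2, 3, 4}] = (14.47) / (0.61) = 23.7213.

23.7213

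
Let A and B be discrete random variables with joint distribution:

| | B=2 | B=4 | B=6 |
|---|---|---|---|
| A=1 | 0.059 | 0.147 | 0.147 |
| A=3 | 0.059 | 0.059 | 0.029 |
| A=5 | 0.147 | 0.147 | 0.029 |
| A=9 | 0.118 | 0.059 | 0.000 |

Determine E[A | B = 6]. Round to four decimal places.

P(B = 6) = 0.205.
Σ A·P over the event = 1·(0.147) + 3·(0.029) + 5·(0.029) = 0.379.
E[A | B = 6] = (0.379) / (0.205) = 1.8488.

1.8488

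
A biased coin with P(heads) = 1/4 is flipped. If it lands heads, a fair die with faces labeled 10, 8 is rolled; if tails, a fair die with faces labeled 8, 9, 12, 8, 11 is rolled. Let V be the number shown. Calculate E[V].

E[V | heads] = (10+8)/2 = 9.
E[V | tails] = (8+9+12+8+11)/5 = 48/5.
By the law of total expectation,
E[V] = (1/4)·(9) + (3/4)·(48/5) = 189/20.

189/20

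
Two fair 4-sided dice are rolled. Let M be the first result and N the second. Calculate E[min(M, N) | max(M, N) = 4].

16/7

Outcomes with max(M, N) = 4: (1,4), (2,4), (3,4), (4,1), (4,2), (4,3), (4,4), each with probability 1/16.
E[min(M, N) | max(M, N) = 4] = (1 + 2 + 3 + 1 + 2 + 3 + 4) / 7 = 16/7.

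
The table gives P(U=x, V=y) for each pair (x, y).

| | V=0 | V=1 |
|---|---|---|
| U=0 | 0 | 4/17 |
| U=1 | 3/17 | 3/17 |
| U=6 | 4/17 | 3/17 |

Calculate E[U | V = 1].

21/10

P(V = 1) = 10/17.
Σ U·P over the event = 0·(4/17) + 1·(3/17) + 6·(3/17) = 21/17.
E[U | V = 1] = (21/17) / (10/17) = 21/10.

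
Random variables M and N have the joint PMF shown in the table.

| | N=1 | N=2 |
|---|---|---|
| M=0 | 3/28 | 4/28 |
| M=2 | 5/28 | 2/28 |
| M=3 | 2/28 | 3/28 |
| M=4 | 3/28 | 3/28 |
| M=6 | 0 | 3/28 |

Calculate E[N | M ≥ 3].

P(M ≥ 3) = 1/2.
Σ N·P over the event = 1·(2/28) + 2·(3/28) + 1·(3/28) + 2·(3/28) + 2·(3/28) = 23/28.
E[N | M ≥ 3] = (23/28) / (1/2) = 23/14.

23/14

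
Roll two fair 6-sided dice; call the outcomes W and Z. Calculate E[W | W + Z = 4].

P(W + Z = 4) = 1/12.
Summing W·P(x,y) over outcomes with W + Z = 4 gives 1/6.
E[W | W + Z = 4] = (1/6) / (1/12) = 2.

2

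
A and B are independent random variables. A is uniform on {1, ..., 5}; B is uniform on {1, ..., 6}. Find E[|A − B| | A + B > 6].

P(A + B > 6) = 1/2.
Summing |A−B|·P(x,y) over outcomes with A + B > 6 gives 29/30.
E[|A − B| | A + B > 6] = (29/30) / (1/2) = 29/15.

29/15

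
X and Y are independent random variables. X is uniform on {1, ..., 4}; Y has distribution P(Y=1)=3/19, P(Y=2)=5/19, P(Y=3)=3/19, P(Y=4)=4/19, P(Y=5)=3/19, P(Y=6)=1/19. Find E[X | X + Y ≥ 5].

P(X + Y ≥ 5) = 27/38.
Summing X·P(x,y) over outcomes with X + Y ≥ 5 gives 77/38.
E[X | X + Y ≥ 5] = (77/38) / (27/38) = 77/27.

77/27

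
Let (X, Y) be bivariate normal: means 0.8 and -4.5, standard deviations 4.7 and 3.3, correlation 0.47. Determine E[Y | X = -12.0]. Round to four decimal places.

-8.7240

The regression of Y on X has slope ρ·σ_Y/σ_X and passes through (μ_X, μ_Y).
E[Y | X=-12.0] = -4.5 + (0.47)·(3.3/4.7)·(-12.0 − (0.8)) = -4.5 + (0.33)·(-12.8) = -8.7240.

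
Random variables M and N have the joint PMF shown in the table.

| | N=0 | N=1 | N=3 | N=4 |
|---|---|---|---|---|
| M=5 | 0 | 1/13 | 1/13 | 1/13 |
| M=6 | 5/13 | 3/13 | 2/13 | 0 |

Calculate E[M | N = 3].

17/3

P(N = 3) = 3/13.
Σ M·P over the event = 5·(1/13) + 6·(2/13) = 17/13.
E[M | N = 3] = (17/13) / (3/13) = 17/3.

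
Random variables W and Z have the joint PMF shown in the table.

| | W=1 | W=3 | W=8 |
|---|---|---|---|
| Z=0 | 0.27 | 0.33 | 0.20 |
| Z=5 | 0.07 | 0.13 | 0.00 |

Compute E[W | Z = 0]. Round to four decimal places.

3.5750

P(Z = 0) = 0.80.
Σ W·P over the event = 1·(0.27) + 3·(0.33) + 8·(0.20) = 2.86.
E[W | Z = 0] = (2.86) / (0.80) = 3.5750.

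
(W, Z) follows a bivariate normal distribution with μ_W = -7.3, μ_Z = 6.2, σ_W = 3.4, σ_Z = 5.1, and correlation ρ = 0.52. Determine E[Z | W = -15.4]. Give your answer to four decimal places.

E[Z | W=x] = μ_Z + ρ(σ_Z/σ_W)(x − μ_W) for jointly normal variables.
E[Z | W=-15.4] = 6.2 + (0.52)·(5.1/3.4)·(-15.4 − (-7.3)) = 6.2 + (0.78)·(-8.1) = -0.1180.

-0.1180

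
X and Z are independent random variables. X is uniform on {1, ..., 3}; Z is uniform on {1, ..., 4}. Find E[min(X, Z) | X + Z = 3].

Outcomes with X + Z = 3: (1,2), (2,1), each with probability 1/12.
E[min(X, Z) | X + Z = 3] = (1 + 1) / 2 = 1.

1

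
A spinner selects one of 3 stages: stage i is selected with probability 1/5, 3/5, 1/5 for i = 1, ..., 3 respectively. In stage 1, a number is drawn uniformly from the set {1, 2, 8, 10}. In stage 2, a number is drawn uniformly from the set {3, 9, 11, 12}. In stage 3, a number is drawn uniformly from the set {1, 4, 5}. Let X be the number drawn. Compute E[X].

209/30

E[X | stage 1] = (1+2+8+10)/4 = 21/4.
E[X | stage 2] = (3+9+11+12)/4 = 35/4.
E[X | stage 3] = (1+4+5)/3 = 10/3.
By the law of total expectation,
E[X] = (1/5)·(21/4) + (3/5)·(35/4) + (1/5)·(10/3) = 209/30.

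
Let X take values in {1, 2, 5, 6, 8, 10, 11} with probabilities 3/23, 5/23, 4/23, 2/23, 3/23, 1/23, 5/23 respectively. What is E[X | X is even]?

P(X is even) = 11/23.
Σ over the event: 2·5/23 + 6·2/23 + 8·3/23 + 10·1/23 = 56/23.
E[X | X is even] = (56/23) / (11/23) = 56/11.

56/11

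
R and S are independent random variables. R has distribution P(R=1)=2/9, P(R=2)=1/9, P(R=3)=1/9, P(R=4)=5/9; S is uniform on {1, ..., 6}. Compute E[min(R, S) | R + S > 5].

107/36

P(R + S > 5) = 2/3.
Summing min(R,S)·P(x,y) over outcomes with R + S > 5 gives 107/54.
E[min(R, S) | R + S > 5] = (107/54) / (2/3) = 107/36.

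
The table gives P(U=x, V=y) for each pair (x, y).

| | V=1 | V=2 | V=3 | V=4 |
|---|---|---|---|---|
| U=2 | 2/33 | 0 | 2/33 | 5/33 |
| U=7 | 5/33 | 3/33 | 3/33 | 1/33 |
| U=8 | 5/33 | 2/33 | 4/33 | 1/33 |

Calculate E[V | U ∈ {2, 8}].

53/21

P(U ∈ {2, 8}) = 7/11.
Σ V·P over the event = 1·(2/33) + 3·(2/33) + 4·(5/33) + 1·(5/33) + 2·(2/33) + 3·(4/33) + 4·(1/33) = 53/33.
E[V | U ∈ {2, 8}] = (53/33) / (7/11) = 53/21.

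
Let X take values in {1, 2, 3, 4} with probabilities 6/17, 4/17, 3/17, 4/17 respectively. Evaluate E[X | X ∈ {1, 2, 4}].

15/7

P(X ∈ {1, 2, 4}) = 14/17.
Σ over the event: 1·6/17 + 2·4/17 + 4·4/17 = 30/17.
E[X | X ∈ {1, 2, 4}] = (30/17) / (14/17) = 15/7.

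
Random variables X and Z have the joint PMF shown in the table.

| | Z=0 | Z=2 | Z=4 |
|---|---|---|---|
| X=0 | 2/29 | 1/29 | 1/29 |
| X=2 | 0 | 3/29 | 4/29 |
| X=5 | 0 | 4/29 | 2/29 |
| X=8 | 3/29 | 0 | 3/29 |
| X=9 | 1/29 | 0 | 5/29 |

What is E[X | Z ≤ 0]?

11/2

P(Z ≤ 0) = 6/29.
Σ X·P over the event = 0·(2/29) + 8·(3/29) + 9·(1/29) = 33/29.
E[X | Z ≤ 0] = (33/29) / (6/29) = 11/2.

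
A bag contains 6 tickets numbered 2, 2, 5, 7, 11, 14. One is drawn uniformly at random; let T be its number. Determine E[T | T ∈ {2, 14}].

6

P(T ∈ {2, 14}) = 1/2.
Σ over the event: 2·1/3 + 14·1/6 = 3.
E[T | T ∈ {2, 14}] = (3) / (1/2) = 6.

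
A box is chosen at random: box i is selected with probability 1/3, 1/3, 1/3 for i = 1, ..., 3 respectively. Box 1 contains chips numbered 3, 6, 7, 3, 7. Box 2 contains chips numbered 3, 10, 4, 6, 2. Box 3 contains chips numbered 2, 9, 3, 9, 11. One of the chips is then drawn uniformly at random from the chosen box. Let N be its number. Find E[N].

E[N | box 1] = (3+6+7+3+7)/5 = 26/5.
E[N | box 2] = (3+10+4+6+2)/5 = 5.
E[N | box 3] = (2+9+3+9+11)/5 = 34/5.
By the law of total expectation,
E[N] = (1/3)·(26/5) + (1/3)·(5) + (1/3)·(34/5) = 17/3.

17/3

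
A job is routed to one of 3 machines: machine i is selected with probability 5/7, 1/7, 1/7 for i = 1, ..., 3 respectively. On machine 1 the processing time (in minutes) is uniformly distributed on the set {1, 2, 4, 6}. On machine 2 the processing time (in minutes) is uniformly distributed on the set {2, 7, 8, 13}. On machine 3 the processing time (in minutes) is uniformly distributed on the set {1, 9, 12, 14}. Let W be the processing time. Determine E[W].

E[W | machine 1] = (1+2+4+6)/4 = 13/4.
E[W | machine 2] = (2+7+8+13)/4 = 15/2.
E[W | machine 3] = (1+9+12+14)/4 = 9.
By the law of total expectation,
E[W] = (5/7)·(13/4) + (1/7)·(15/2) + (1/7)·(9) = 131/28.

131/28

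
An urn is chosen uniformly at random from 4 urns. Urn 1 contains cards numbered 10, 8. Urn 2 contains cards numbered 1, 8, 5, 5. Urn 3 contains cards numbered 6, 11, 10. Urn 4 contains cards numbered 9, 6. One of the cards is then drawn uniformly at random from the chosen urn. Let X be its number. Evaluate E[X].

E[X | urn 1] = (10+8)/2 = 9.
E[X | urn 2] = (1+8+5+5)/4 = 19/4.
E[X | urn 3] = (6+11+10)/3 = 9.
E[X | urn 4] = (9+6)/2 = 15/2.
By the law of total expectation,
E[X] = (1/4)·(9) + (1/4)·(19/4) + (1/4)·(9) + (1/4)·(15/2) = 121/16.

121/16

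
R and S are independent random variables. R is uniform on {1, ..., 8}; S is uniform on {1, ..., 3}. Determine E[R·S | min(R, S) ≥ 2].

P(min(R, S) ≥ 2) = 7/12.
Summing RS·P(x,y) over outcomes with min(R, S) ≥ 2 gives 175/24.
E[R·S | min(R, S) ≥ 2] = (175/24) / (7/12) = 25/2.

25/2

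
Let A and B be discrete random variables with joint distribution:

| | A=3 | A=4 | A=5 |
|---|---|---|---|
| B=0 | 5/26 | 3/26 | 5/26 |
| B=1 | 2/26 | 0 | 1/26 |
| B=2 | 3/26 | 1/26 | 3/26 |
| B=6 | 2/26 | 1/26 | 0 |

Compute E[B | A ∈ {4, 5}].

P(A ∈ {4, 5}) = 7/13.
Σ B·P over the event = 0·(3/26) + 2·(1/26) + 6·(1/26) + 0·(5/26) + 1·(1/26) + 2·(3/26) = 15/26.
E[B | A ∈ {4, 5}] = (15/26) / (7/13) = 15/14.

15/14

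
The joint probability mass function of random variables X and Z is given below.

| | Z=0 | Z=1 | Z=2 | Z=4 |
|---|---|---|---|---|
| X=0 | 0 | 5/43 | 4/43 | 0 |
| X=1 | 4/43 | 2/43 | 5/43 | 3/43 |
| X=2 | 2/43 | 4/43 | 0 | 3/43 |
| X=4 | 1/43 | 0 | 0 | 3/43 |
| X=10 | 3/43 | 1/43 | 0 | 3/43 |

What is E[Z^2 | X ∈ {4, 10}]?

97/11

P(X ∈ {4, 10}) = 11/43.
Summing Z^2·P(X=x,Z=y) over the conditioning event gives 97/43.
E[Z^2 | X ∈ {4, 10}] = (97/43) / (11/43) = 97/11.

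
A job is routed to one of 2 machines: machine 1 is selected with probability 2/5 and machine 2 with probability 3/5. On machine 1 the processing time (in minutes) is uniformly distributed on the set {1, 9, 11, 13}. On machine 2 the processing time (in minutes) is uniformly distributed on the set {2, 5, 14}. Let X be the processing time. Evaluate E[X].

38/5

E[X | machine 1] = (1+9+11+13)/4 = 17/2.
E[X | machine 2] = (2+5+14)/3 = 7.
By the law of total expectation,
E[X] = (2/5)·(17/2) + (3/5)·(7) = 38/5.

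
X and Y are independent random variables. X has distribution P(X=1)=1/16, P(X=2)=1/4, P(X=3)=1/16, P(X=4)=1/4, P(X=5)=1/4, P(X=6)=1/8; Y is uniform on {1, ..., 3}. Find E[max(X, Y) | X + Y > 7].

11/2

P(X + Y > 7) = 1/6.
Summing max(X,Y)·P(x,y) over outcomes with X + Y > 7 gives 11/12.
E[max(X, Y) | X + Y > 7] = (11/12) / (1/6) = 11/2.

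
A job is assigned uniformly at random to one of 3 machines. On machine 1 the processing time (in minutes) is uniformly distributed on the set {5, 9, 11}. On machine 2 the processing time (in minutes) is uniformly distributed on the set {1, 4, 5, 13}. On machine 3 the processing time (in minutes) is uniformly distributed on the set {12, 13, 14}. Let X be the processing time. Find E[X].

325/36

E[X | machine 1] = (5+9+11)/3 = 25/3.
E[X | machine 2] = (1+4+5+13)/4 = 23/4.
E[X | machine 3] = (12+13+14)/3 = 13.
E[X] = (1/3)·(25/3) + (1/3)·(23/4) + (1/3)·(13) = 325/36.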